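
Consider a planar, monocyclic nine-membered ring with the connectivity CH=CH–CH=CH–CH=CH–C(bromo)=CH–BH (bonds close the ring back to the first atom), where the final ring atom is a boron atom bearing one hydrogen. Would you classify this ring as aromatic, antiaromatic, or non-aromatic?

The p orbitals form a continuous loop: every atom in a ring double bond is sp² and brings one electron to the p orbital; the boron has an empty p orbital. The ring is fully conjugated.
Counting π electrons: 4 × 2 = 8 from the double-bond units + 0 from the BH atom = 8.
A 4n π count (8, n = 2) in a planar conjugated ring means antiaromatic.

Antiaromatic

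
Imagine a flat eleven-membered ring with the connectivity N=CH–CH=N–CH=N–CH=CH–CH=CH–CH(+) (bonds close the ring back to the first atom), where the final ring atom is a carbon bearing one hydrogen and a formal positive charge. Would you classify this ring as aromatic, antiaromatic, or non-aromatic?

Check conjugation: each doubly-bonded ring atom is sp² with one p-orbital electron; each =N– nitrogen is pyridine-type (lone pair in the sp² plane, one electron in the p orbital); the carbocation has an empty p orbital — every position has a p orbital, so the cyclic π system is continuous.
Adding the contributions, 5 × 2 = 10 from the double-bond units + 0 from the CH(+) atom = 10.
With 10 π electrons (n = 2), the Hückel 4n+2 condition holds.

Aromatic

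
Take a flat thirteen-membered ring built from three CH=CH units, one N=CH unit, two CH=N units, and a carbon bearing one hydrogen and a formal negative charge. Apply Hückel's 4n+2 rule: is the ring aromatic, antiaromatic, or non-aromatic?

Aromatic

All ring atoms are sp² and supply a p orbital to the ring (the double-bond atoms are sp², each contributing one p electron; each sp² =N– keeps its lone pair in-plane and puts one electron into the π system; the carbanion's lone pair occupies the p orbital); the conjugation is uninterrupted.
Adding the contributions, 6 × 2 = 12 from the double-bond units + 2 from the CH(-) atom = 14.
Since 14 = 4·3 + 2, the ring meets the 4n+2 criterion.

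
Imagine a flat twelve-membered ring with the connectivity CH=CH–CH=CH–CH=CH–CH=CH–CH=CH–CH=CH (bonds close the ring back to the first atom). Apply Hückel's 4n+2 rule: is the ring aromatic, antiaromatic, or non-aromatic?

Antiaromatic

The p orbitals form a continuous loop: each doubly-bonded ring atom is sp² with one p-orbital electron. The ring is fully conjugated.
Tallying contributions gives 6 × 2 = 12 from the 6 double-bond units.
12 is a 4n count (n = 3), so the planar conjugated ring is antiaromatic.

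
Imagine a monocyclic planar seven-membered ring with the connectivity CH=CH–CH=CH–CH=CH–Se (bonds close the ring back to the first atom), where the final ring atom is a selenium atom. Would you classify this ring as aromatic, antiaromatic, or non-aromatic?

Check conjugation: the double-bond atoms are sp², each contributing one p electron; the selenium donates one lone pair from its p orbital — every position has a p orbital, so the cyclic π system is continuous.
π-electron count: 3 × 2 = 6 from the double-bond units + 2 from the Se atom = 8.
A 4n π count (8, n = 2) in a planar conjugated ring means antiaromatic.

Antiaromatic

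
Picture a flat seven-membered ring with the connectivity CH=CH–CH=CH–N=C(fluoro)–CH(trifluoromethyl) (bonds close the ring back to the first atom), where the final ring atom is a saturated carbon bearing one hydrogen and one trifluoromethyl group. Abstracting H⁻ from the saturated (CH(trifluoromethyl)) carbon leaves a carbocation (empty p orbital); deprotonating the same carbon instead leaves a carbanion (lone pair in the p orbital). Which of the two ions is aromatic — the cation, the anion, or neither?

In both ions every ring atom is sp² and contributes a p orbital, so both rings are fully conjugated.
Cation: 3 × 2 + 0 = 6 π electrons → 4(1)+2, aromatic.
Anion: 3 × 2 + 2 = 8 π electrons → 4(2), antiaromatic.

The cation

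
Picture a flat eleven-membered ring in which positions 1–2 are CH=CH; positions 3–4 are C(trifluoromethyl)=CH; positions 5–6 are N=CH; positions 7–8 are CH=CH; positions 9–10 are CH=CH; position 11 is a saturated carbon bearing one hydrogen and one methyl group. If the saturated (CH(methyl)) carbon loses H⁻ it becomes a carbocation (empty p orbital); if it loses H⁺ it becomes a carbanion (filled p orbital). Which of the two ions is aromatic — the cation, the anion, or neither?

Both ions have a continuous loop of p orbitals — each ring atom is sp².
Cation: 5 × 2 + 0 = 10 π electrons → 4(2)+2, aromatic.
Anion: 5 × 2 + 2 = 12 π electrons → 4(3), antiaromatic.

The cation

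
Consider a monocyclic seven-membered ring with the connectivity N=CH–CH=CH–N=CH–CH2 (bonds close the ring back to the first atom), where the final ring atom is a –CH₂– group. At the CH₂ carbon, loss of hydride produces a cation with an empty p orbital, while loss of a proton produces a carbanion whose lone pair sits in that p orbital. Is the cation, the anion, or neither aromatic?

Once that carbon is sp², every ring atom has a p orbital and both ions are fully conjugated.
Cation: 3 × 2 + 0 = 6 π electrons → 4(1)+2, aromatic.
Anion: 3 × 2 + 2 = 8 π electrons → 4(2), antiaromatic.

The cation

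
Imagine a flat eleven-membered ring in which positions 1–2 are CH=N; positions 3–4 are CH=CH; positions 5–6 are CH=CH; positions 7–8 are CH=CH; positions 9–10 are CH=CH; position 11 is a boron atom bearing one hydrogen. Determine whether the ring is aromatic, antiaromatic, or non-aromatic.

The p orbitals form a continuous loop: every atom in a ring double bond is sp² and brings one electron to the p orbital; each =N– nitrogen is pyridine-type (lone pair in the sp² plane, one electron in the p orbital); the boron has an empty p orbital. The ring is fully conjugated.
π-electron count: 5 × 2 = 10 from the double-bond units + 0 from the BH atom = 10.
Since 10 = 4·2 + 2, the ring meets the 4n+2 criterion.

Aromatic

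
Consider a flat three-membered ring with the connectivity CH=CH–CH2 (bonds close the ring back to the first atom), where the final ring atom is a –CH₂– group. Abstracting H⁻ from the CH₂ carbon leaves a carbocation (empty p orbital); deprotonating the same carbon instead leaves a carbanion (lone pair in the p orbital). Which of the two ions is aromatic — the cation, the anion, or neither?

The cation

Both ions have a continuous loop of p orbitals — each ring atom is sp².
Cation: 1 × 2 + 0 = 2 π electrons → 4(0)+2, aromatic.
Anion: 1 × 2 + 2 = 4 π electrons → 4(1), antiaromatic.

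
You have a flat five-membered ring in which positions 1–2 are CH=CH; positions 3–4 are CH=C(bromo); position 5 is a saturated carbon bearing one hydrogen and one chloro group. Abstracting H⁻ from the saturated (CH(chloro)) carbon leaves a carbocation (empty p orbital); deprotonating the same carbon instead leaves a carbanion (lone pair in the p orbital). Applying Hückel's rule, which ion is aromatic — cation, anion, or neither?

The anion

In both ions every ring atom is sp² and contributes a p orbital, so both rings are fully conjugated.
Cation: 2 × 2 + 0 = 4 π electrons → 4(1), antiaromatic.
Anion: 2 × 2 + 2 = 6 π electrons → 4(1)+2, aromatic.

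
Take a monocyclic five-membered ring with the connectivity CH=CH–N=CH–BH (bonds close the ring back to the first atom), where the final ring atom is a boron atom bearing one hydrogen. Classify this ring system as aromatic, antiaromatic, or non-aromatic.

Check conjugation: the double-bond atoms are sp², each contributing one p electron; the doubly-bonded nitrogens are pyridine-type — their lone pairs lie in the ring plane, leaving one electron in the p orbital; the boron has an empty p orbital — every position has a p orbital, so the cyclic π system is continuous.
Counting π electrons: 2 × 2 = 4 from the double-bond units + 0 from the BH atom = 4.
With 4 = 4·1 π electrons, Hückel's rule classifies the planar ring as antiaromatic.

Antiaromatic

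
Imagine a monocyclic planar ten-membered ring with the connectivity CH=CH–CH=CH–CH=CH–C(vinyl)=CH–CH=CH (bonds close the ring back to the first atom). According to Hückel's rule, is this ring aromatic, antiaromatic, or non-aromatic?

The p orbitals form a continuous loop: each doubly-bonded ring atom is sp² with one p-orbital electron. The ring is fully conjugated.
π-electron count: 5 × 2 = 10 from the 5 double-bond units.
That gives a 4n+2 count (10, n = 2).

Aromatic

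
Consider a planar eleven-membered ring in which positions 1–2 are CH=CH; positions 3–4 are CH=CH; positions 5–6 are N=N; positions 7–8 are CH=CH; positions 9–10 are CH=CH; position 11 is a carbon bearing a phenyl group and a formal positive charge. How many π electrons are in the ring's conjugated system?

Every ring atom contributes a p orbital perpendicular to the ring (every atom in a ring double bond is sp² and brings one electron to the p orbital; the doubly-bonded nitrogens are pyridine-type — their lone pairs lie in the ring plane, leaving one electron in the p orbital; the carbocation has an empty p orbital), so the π system is cyclic and fully conjugated.
π-electron count: 5 × 2 = 10 from the double-bond units + 0 from the C(phenyl)(+) atom = 10.

10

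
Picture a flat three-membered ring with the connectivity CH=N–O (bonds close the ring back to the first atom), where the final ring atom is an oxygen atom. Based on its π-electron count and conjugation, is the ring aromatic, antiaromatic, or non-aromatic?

The p orbitals form a continuous loop: each doubly-bonded ring atom is sp² with one p-orbital electron; each sp² =N– keeps its lone pair in-plane and puts one electron into the π system; the oxygen donates one lone pair from its p orbital. The ring is fully conjugated.
Tallying contributions gives 1 × 2 = 2 from the double-bond unit + 2 from the O atom = 4.
4 = 4(1); a planar, fully conjugated 4n system is antiaromatic.

Antiaromatic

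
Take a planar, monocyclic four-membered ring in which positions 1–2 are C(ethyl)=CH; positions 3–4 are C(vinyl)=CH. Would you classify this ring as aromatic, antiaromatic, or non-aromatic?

Antiaromatic

All ring atoms are sp² and supply a p orbital to the ring (each doubly-bonded ring atom is sp² with one p-orbital electron); the conjugation is uninterrupted.
Adding the contributions, 2 × 2 = 4 from the 2 double-bond units.
With 4 = 4·1 π electrons, Hückel's rule classifies the planar ring as antiaromatic.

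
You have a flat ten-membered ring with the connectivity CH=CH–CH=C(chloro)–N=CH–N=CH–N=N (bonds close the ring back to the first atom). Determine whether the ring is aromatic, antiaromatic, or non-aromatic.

Aromatic

Every ring atom contributes a p orbital perpendicular to the ring (every atom in a ring double bond is sp² and brings one electron to the p orbital; each =N– nitrogen is pyridine-type (lone pair in the sp² plane, one electron in the p orbital)), so the π system is cyclic and fully conjugated.
Adding the contributions, 5 × 2 = 10 from the 5 double-bond units.
That gives a 4n+2 count (10, n = 2).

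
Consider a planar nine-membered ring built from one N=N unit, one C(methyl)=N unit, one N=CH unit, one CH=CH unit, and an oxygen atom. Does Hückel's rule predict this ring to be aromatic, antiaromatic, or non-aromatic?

Aromatic

Every ring atom contributes a p orbital perpendicular to the ring (every atom in a ring double bond is sp² and brings one electron to the p orbital; the doubly-bonded nitrogens are pyridine-type — their lone pairs lie in the ring plane, leaving one electron in the p orbital; the oxygen donates one lone pair from its p orbital), so the π system is cyclic and fully conjugated.
Adding the contributions, 4 × 2 = 8 from the double-bond units + 2 from the O atom = 10.
With 10 π electrons (n = 2), the Hückel 4n+2 condition holds.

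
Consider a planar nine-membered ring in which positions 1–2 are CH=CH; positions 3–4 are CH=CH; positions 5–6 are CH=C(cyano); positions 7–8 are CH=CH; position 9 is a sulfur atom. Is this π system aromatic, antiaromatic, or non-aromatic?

All ring atoms are sp² and supply a p orbital to the ring (the double-bond atoms are sp², each contributing one p electron; the sulfur donates one lone pair from its p orbital); the conjugation is uninterrupted.
Tallying contributions gives 4 × 2 = 8 from the double-bond units + 2 from the S atom = 10.
Since 10 = 4·2 + 2, the ring meets the 4n+2 criterion.

Aromatic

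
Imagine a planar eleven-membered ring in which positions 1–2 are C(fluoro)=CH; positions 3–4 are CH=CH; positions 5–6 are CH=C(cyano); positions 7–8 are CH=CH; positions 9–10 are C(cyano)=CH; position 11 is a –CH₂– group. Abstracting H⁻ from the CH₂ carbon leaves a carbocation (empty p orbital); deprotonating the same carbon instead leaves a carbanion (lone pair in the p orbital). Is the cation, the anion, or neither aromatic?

The cation

In either ion the ring is fully conjugated: every atom, including the new sp² carbon, supplies a p orbital.
Cation: 5 × 2 + 0 = 10 π electrons → 4(2)+2, aromatic.
Anion: 5 × 2 + 2 = 12 π electrons → 4(3), antiaromatic.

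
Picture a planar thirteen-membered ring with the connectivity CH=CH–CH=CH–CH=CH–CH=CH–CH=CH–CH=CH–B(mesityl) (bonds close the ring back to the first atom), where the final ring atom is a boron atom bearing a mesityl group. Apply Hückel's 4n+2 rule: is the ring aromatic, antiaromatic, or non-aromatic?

Check conjugation: each doubly-bonded ring atom is sp² with one p-orbital electron; the boron has an empty p orbital — every position has a p orbital, so the cyclic π system is continuous.
Adding the contributions, 6 × 2 = 12 from the double-bond units + 0 from the B(mesityl) atom = 12.
With 12 = 4·3 π electrons, Hückel's rule classifies the planar ring as antiaromatic.

Antiaromatic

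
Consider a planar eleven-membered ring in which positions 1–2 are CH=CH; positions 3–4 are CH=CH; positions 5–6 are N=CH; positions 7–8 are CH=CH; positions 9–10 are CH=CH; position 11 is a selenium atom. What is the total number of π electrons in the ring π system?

12

Check conjugation: the double-bond atoms are sp², each contributing one p electron; each sp² =N– keeps its lone pair in-plane and puts one electron into the π system; the selenium donates one lone pair from its p orbital — every position has a p orbital, so the cyclic π system is continuous.
Adding the contributions, 5 × 2 = 10 from the double-bond units + 2 from the Se atom = 12.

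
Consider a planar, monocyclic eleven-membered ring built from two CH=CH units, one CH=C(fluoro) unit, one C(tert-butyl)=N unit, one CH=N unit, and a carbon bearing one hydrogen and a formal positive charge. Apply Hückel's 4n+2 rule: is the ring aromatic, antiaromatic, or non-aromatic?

Aromatic

All ring atoms are sp² and supply a p orbital to the ring (each doubly-bonded ring atom is sp² with one p-orbital electron; each =N– nitrogen is pyridine-type (lone pair in the sp² plane, one electron in the p orbital); the carbocation has an empty p orbital); the conjugation is uninterrupted.
Adding the contributions, 5 × 2 = 10 from the double-bond units + 0 from the CH(+) atom = 10.
10 = 4(2) + 2, which satisfies Hückel's 4n+2 rule.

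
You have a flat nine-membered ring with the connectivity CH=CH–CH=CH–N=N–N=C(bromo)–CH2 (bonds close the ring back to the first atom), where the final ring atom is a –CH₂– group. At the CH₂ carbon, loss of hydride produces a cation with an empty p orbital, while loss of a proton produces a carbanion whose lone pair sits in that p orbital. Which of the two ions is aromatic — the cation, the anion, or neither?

In both ions every ring atom is sp² and contributes a p orbital, so both rings are fully conjugated.
Cation: 4 × 2 + 0 = 8 π electrons → 4(2), antiaromatic.
Anion: 4 × 2 + 2 = 10 π electrons → 4(2)+2, aromatic.

The anion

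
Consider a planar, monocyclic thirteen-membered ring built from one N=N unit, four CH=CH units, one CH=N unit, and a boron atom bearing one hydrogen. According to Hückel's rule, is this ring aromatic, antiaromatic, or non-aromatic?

Antiaromatic

Every ring atom contributes a p orbital perpendicular to the ring (each doubly-bonded ring atom is sp² with one p-orbital electron; each sp² =N– keeps its lone pair in-plane and puts one electron into the π system; the boron has an empty p orbital), so the π system is cyclic and fully conjugated.
Adding the contributions, 6 × 2 = 12 from the double-bond units + 0 from the BH atom = 12.
A 4n π count (12, n = 3) in a planar conjugated ring means antiaromatic.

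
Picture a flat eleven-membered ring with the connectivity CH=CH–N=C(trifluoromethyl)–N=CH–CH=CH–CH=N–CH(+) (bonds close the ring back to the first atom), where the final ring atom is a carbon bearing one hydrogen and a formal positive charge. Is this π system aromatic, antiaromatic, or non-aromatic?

All ring atoms are sp² and supply a p orbital to the ring (the double-bond atoms are sp², each contributing one p electron; each =N– nitrogen is pyridine-type (lone pair in the sp² plane, one electron in the p orbital); the carbocation has an empty p orbital); the conjugation is uninterrupted.
Tallying contributions gives 5 × 2 = 10 from the double-bond units + 0 from the CH(+) atom = 10.
10 = 4(2) + 2, which satisfies Hückel's 4n+2 rule.

Aromatic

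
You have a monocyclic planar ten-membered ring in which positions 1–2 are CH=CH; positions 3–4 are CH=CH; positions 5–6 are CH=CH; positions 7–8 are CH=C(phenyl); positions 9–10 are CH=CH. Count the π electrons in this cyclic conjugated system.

10

The p orbitals form a continuous loop: each doubly-bonded ring atom is sp² with one p-orbital electron. The ring is fully conjugated.
Tallying contributions gives 5 × 2 = 10 from the 5 double-bond units.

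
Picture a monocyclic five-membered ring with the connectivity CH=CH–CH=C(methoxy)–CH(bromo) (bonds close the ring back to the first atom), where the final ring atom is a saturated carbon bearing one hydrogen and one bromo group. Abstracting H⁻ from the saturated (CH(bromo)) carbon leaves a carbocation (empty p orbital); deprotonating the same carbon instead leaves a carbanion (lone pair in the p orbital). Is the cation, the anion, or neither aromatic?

Once that carbon is sp², every ring atom has a p orbital and both ions are fully conjugated.
Cation: 2 × 2 + 0 = 4 π electrons → 4(1), antiaromatic.
Anion: 2 × 2 + 2 = 6 π electrons → 4(1)+2, aromatic.

The anion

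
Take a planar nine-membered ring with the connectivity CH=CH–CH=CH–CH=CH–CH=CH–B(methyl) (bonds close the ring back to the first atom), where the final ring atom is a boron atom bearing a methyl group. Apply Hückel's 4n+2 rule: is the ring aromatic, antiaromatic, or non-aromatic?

Antiaromatic

Every ring atom contributes a p orbital perpendicular to the ring (the double-bond atoms are sp², each contributing one p electron; the boron has an empty p orbital), so the π system is cyclic and fully conjugated.
Tallying contributions gives 4 × 2 = 8 from the double-bond units + 0 from the B(methyl) atom = 8.
A 4n π count (8, n = 2) in a planar conjugated ring means antiaromatic.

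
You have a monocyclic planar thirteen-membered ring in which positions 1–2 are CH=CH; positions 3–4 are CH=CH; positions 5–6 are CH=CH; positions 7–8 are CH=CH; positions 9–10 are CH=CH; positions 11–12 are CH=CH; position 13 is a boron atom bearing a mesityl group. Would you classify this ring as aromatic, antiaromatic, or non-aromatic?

Every ring atom contributes a p orbital perpendicular to the ring (the double-bond atoms are sp², each contributing one p electron; the boron has an empty p orbital), so the π system is cyclic and fully conjugated.
π-electron count: 6 × 2 = 12 from the double-bond units + 0 from the B(mesityl) atom = 12.
A 4n π count (12, n = 3) in a planar conjugated ring means antiaromatic.

Antiaromatic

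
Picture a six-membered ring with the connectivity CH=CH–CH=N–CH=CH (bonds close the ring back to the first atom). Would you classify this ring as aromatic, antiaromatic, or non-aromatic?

All ring atoms are sp² and supply a p orbital to the ring (the double-bond atoms are sp², each contributing one p electron; the doubly-bonded nitrogens are pyridine-type — their lone pairs lie in the ring plane, leaving one electron in the p orbital); the conjugation is uninterrupted.
π-electron count: 3 × 2 = 6 from the 3 double-bond units.
With 6 π electrons (n = 1), the Hückel 4n+2 condition holds.

Aromatic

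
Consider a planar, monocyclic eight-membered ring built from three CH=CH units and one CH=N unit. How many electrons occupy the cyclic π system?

The p orbitals form a continuous loop: every atom in a ring double bond is sp² and brings one electron to the p orbital; each =N– nitrogen is pyridine-type (lone pair in the sp² plane, one electron in the p orbital). The ring is fully conjugated.
Tallying contributions gives 4 × 2 = 8 from the 4 double-bond units.

8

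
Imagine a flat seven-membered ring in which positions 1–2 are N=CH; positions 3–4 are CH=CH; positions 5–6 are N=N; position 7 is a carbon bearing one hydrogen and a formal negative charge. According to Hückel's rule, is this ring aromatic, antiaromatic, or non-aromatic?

Antiaromatic

The p orbitals form a continuous loop: each doubly-bonded ring atom is sp² with one p-orbital electron; each =N– nitrogen is pyridine-type (lone pair in the sp² plane, one electron in the p orbital); the carbanion's lone pair occupies the p orbital. The ring is fully conjugated.
Tallying contributions gives 3 × 2 = 6 from the double-bond units + 2 from the CH(-) atom = 8.
8 = 4(2); a planar, fully conjugated 4n system is antiaromatic.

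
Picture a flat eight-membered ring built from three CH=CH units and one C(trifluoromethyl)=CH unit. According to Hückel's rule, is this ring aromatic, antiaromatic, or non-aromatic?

Every ring atom contributes a p orbital perpendicular to the ring (every atom in a ring double bond is sp² and brings one electron to the p orbital), so the π system is cyclic and fully conjugated.
Adding the contributions, 4 × 2 = 8 from the 4 double-bond units.
8 = 4(2); a planar, fully conjugated 4n system is antiaromatic.

Antiaromatic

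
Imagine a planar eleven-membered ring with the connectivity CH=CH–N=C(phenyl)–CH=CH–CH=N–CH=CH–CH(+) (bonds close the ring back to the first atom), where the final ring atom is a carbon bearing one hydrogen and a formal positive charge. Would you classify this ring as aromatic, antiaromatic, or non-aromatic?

Check conjugation: every atom in a ring double bond is sp² and brings one electron to the p orbital; the doubly-bonded nitrogens are pyridine-type — their lone pairs lie in the ring plane, leaving one electron in the p orbital; the carbocation has an empty p orbital — every position has a p orbital, so the cyclic π system is continuous.
Counting π electrons: 5 × 2 = 10 from the double-bond units + 0 from the CH(+) atom = 10.
Since 10 = 4·2 + 2, the ring meets the 4n+2 criterion.

Aromatic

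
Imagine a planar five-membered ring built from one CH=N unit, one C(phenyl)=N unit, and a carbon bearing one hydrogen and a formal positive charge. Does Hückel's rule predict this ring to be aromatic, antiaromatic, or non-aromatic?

Check conjugation: each doubly-bonded ring atom is sp² with one p-orbital electron; each sp² =N– keeps its lone pair in-plane and puts one electron into the π system; the carbocation has an empty p orbital — every position has a p orbital, so the cyclic π system is continuous.
Adding the contributions, 2 × 2 = 4 from the double-bond units + 0 from the CH(+) atom = 4.
4 is a 4n count (n = 1), so the planar conjugated ring is antiaromatic.

Antiaromatic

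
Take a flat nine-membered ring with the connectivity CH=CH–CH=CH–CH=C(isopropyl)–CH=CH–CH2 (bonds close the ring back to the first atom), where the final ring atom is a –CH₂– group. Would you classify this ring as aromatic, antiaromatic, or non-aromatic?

Non-aromatic

The CH2 carbon is saturated: the tetrahedral CH₂ carbon is sp³ and has no p orbital in the ring π system. Conjugation is not continuous around the ring.
Broken conjugation rules out both aromaticity and antiaromaticity.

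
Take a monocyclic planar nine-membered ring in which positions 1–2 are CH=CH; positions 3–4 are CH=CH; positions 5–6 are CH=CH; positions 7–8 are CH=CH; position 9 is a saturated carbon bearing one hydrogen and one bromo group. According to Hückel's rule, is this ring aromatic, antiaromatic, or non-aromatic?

Because that saturated carbon is sp³ and has no p orbital in the ring π system at the CH(bromo) position, the π system cannot extend all the way around the ring.
Broken conjugation rules out both aromaticity and antiaromaticity.

Non-aromatic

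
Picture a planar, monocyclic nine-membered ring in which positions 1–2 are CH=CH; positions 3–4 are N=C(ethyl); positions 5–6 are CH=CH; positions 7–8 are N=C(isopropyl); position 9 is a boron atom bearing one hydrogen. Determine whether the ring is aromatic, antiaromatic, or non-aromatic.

Antiaromatic

Every ring atom contributes a p orbital perpendicular to the ring (the double-bond atoms are sp², each contributing one p electron; each sp² =N– keeps its lone pair in-plane and puts one electron into the π system; the boron has an empty p orbital), so the π system is cyclic and fully conjugated.
π-electron count: 4 × 2 = 8 from the double-bond units + 0 from the BH atom = 8.
8 is a 4n count (n = 2), so the planar conjugated ring is antiaromatic.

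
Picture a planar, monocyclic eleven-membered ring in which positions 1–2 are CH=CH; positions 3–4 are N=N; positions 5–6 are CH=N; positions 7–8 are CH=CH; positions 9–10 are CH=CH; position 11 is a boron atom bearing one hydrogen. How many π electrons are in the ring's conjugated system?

All ring atoms are sp² and supply a p orbital to the ring (every atom in a ring double bond is sp² and brings one electron to the p orbital; each sp² =N– keeps its lone pair in-plane and puts one electron into the π system; the boron has an empty p orbital); the conjugation is uninterrupted.
Tallying contributions gives 5 × 2 = 10 from the double-bond units + 0 from the BH atom = 10.

10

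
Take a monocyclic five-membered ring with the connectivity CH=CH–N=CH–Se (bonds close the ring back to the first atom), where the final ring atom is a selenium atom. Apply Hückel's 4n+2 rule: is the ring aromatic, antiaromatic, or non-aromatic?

All ring atoms are sp² and supply a p orbital to the ring (each doubly-bonded ring atom is sp² with one p-orbital electron; each =N– nitrogen is pyridine-type (lone pair in the sp² plane, one electron in the p orbital); the selenium donates one lone pair from its p orbital); the conjugation is uninterrupted.
Adding the contributions, 2 × 2 = 4 from the double-bond units + 2 from the Se atom = 6.
With 6 π electrons (n = 1), the Hückel 4n+2 condition holds.

Aromatic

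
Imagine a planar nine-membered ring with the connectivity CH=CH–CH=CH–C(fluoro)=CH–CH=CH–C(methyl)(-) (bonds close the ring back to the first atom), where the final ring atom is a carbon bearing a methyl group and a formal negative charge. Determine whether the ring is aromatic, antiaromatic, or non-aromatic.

Aromatic

All ring atoms are sp² and supply a p orbital to the ring (every atom in a ring double bond is sp² and brings one electron to the p orbital; the carbanion's lone pair occupies the p orbital); the conjugation is uninterrupted.
Tallying contributions gives 4 × 2 = 8 from the double-bond units + 2 from the C(methyl)(-) atom = 10.
Since 10 = 4·2 + 2, the ring meets the 4n+2 criterion.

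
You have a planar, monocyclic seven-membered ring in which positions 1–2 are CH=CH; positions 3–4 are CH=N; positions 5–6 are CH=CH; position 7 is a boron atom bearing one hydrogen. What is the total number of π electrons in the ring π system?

6

Every ring atom contributes a p orbital perpendicular to the ring (every atom in a ring double bond is sp² and brings one electron to the p orbital; each =N– nitrogen is pyridine-type (lone pair in the sp² plane, one electron in the p orbital); the boron has an empty p orbital), so the π system is cyclic and fully conjugated.
Tallying contributions gives 3 × 2 = 6 from the double-bond units + 0 from the BH atom = 6.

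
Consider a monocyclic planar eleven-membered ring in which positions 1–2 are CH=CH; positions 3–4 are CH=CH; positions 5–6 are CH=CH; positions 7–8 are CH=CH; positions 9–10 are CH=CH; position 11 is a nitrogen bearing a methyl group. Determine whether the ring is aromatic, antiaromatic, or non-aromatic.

Antiaromatic

All ring atoms are sp² and supply a p orbital to the ring (every atom in a ring double bond is sp² and brings one electron to the p orbital; the pyrrole-type nitrogen donates its lone pair from the p orbital); the conjugation is uninterrupted.
Counting π electrons: 5 × 2 = 10 from the double-bond units + 2 from the N(methyl) atom = 12.
A 4n π count (12, n = 3) in a planar conjugated ring means antiaromatic.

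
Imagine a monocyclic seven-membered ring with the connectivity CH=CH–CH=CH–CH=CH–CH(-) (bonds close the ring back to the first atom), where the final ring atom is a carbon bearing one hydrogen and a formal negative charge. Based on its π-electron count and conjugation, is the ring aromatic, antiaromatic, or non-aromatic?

Every ring atom contributes a p orbital perpendicular to the ring (the double-bond atoms are sp², each contributing one p electron; the carbanion's lone pair occupies the p orbital), so the π system is cyclic and fully conjugated.
Adding the contributions, 3 × 2 = 6 from the double-bond units + 2 from the CH(-) atom = 8.
With 8 = 4·2 π electrons, Hückel's rule classifies the planar ring as antiaromatic.
(This ring is the cycloheptatrienyl anion.)

Antiaromatic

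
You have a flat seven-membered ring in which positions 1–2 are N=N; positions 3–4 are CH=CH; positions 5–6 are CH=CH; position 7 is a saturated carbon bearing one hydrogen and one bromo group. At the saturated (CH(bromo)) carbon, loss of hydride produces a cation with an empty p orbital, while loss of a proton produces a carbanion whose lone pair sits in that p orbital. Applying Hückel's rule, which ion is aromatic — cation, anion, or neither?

The cation

Both ions have a continuous loop of p orbitals — each ring atom is sp².
Cation: 3 × 2 + 0 = 6 π electrons → 4(1)+2, aromatic.
Anion: 3 × 2 + 2 = 8 π electrons → 4(2), antiaromatic.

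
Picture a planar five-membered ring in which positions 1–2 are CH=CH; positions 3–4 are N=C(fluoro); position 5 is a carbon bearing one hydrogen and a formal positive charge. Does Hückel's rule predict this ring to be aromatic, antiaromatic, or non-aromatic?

Antiaromatic

Every ring atom contributes a p orbital perpendicular to the ring (every atom in a ring double bond is sp² and brings one electron to the p orbital; each =N– nitrogen is pyridine-type (lone pair in the sp² plane, one electron in the p orbital); the carbocation has an empty p orbital), so the π system is cyclic and fully conjugated.
Tallying contributions gives 2 × 2 = 4 from the double-bond units + 0 from the CH(+) atom = 4.
4 = 4(1); a planar, fully conjugated 4n system is antiaromatic.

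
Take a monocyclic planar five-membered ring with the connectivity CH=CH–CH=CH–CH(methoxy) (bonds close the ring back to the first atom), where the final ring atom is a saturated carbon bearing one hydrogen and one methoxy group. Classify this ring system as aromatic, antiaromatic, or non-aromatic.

Non-aromatic

At the CH(methoxy) position, that saturated carbon is sp³ and has no p orbital in the ring π system; the ring's p-orbital overlap is broken there.
Broken conjugation rules out both aromaticity and antiaromaticity.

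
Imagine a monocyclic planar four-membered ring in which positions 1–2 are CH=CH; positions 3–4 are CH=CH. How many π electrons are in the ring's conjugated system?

4

All ring atoms are sp² and supply a p orbital to the ring (the double-bond atoms are sp², each contributing one p electron); the conjugation is uninterrupted.
Counting π electrons: 2 × 2 = 4 from the 2 double-bond units.
(This ring is cyclobutadiene.)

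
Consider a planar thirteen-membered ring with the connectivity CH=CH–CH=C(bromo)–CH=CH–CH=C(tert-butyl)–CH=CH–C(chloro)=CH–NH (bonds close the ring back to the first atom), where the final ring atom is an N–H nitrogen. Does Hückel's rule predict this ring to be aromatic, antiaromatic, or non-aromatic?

Check conjugation: each doubly-bonded ring atom is sp² with one p-orbital electron; the pyrrole-type nitrogen donates its lone pair from the p orbital — every position has a p orbital, so the cyclic π system is continuous.
Adding the contributions, 6 × 2 = 12 from the double-bond units + 2 from the NH atom = 14.
Since 14 = 4·3 + 2, the ring meets the 4n+2 criterion.

Aromatic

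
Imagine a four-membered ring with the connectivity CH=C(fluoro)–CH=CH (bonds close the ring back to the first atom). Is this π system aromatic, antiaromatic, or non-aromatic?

Check conjugation: every atom in a ring double bond is sp² and brings one electron to the p orbital — every position has a p orbital, so the cyclic π system is continuous.
Tallying contributions gives 2 × 2 = 4 from the 2 double-bond units.
A 4n π count (4, n = 1) in a planar conjugated ring means antiaromatic.

Antiaromatic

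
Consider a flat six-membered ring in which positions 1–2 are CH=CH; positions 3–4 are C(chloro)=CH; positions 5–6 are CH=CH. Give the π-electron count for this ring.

6

The p orbitals form a continuous loop: every atom in a ring double bond is sp² and brings one electron to the p orbital. The ring is fully conjugated.
π-electron count: 3 × 2 = 6 from the 3 double-bond units.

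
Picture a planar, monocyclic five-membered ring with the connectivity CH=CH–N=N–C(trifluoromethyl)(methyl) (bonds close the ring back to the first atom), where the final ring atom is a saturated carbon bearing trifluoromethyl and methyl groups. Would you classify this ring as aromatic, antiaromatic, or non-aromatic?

The C(trifluoromethyl)(methyl) position has four σ bonds — that saturated carbon is sp³ and has no p orbital in the ring π system — so the cyclic conjugation is interrupted.
Without a continuous loop of overlapping p orbitals the Hückel electron count never comes into play.

Non-aromatic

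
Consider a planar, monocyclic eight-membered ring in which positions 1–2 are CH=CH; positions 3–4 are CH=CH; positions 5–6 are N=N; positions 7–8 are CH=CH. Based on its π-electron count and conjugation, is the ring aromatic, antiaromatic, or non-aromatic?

Check conjugation: the double-bond atoms are sp², each contributing one p electron; the doubly-bonded nitrogens are pyridine-type — their lone pairs lie in the ring plane, leaving one electron in the p orbital — every position has a p orbital, so the cyclic π system is continuous.
Counting π electrons: 4 × 2 = 8 from the 4 double-bond units.
A 4n π count (8, n = 2) in a planar conjugated ring means antiaromatic.

Antiaromatic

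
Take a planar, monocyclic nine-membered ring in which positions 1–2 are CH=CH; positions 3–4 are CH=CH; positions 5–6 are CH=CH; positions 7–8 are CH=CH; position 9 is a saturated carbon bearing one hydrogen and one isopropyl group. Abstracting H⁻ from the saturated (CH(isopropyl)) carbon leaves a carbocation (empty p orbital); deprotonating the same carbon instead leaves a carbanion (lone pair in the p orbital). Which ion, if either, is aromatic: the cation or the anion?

Once that carbon is sp², every ring atom has a p orbital and both ions are fully conjugated.
Cation: 4 × 2 + 0 = 8 π electrons → 4(2), antiaromatic.
Anion: 4 × 2 + 2 = 10 π electrons → 4(2)+2, aromatic.

The anion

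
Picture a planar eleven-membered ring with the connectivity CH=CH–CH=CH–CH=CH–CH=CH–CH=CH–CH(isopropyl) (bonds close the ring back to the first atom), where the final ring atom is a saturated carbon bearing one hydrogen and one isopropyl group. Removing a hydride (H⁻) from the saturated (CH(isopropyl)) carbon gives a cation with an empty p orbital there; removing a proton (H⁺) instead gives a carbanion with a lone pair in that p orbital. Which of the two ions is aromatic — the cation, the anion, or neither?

In both ions every ring atom is sp² and contributes a p orbital, so both rings are fully conjugated.
Cation: 5 × 2 + 0 = 10 π electrons → 4(2)+2, aromatic.
Anion: 5 × 2 + 2 = 12 π electrons → 4(3), antiaromatic.

The cation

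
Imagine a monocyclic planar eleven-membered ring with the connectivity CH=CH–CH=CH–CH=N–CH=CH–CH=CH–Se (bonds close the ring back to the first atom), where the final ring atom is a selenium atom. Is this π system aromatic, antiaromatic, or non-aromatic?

Antiaromatic

The p orbitals form a continuous loop: every atom in a ring double bond is sp² and brings one electron to the p orbital; each =N– nitrogen is pyridine-type (lone pair in the sp² plane, one electron in the p orbital); the selenium donates one lone pair from its p orbital. The ring is fully conjugated.
Counting π electrons: 5 × 2 = 10 from the double-bond units + 2 from the Se atom = 12.
With 12 = 4·3 π electrons, Hückel's rule classifies the planar ring as antiaromatic.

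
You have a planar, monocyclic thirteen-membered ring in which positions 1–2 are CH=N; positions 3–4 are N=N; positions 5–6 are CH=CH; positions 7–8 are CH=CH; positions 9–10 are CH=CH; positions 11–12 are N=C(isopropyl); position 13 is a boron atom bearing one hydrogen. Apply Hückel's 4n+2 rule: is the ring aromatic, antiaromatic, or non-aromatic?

Antiaromatic

Check conjugation: every atom in a ring double bond is sp² and brings one electron to the p orbital; each =N– nitrogen is pyridine-type (lone pair in the sp² plane, one electron in the p orbital); the boron has an empty p orbital — every position has a p orbital, so the cyclic π system is continuous.
Tallying contributions gives 6 × 2 = 12 from the double-bond units + 0 from the BH atom = 12.
12 is a 4n count (n = 3), so the planar conjugated ring is antiaromatic.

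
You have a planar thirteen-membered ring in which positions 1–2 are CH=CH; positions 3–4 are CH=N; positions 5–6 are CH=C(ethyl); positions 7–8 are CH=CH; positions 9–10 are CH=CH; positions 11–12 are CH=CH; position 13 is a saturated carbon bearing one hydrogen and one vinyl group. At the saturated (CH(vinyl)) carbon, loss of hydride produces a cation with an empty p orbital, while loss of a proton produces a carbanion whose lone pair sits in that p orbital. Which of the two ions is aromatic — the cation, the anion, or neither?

The anion

Once that carbon is sp², every ring atom has a p orbital and both ions are fully conjugated.
Cation: 6 × 2 + 0 = 12 π electrons → 4(3), antiaromatic.
Anion: 6 × 2 + 2 = 14 π electrons → 4(3)+2, aromatic.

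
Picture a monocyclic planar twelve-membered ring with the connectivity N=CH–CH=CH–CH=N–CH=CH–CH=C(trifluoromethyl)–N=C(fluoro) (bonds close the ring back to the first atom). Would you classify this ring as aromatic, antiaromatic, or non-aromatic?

Antiaromatic

Check conjugation: the double-bond atoms are sp², each contributing one p electron; each =N– nitrogen is pyridine-type (lone pair in the sp² plane, one electron in the p orbital) — every position has a p orbital, so the cyclic π system is continuous.
π-electron count: 6 × 2 = 12 from the 6 double-bond units.
12 = 4(3); a planar, fully conjugated 4n system is antiaromatic.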